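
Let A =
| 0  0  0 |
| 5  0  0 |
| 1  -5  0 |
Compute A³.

[[0, 0, 0], [0, 0, 0], [0, 0, 0]]

A is strictly triangular, hence nilpotent: A³ = 0, so A³ = 0.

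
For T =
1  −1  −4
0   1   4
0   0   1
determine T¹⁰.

T = I + N where N = [[0, −1, −4], [0, 0, 4], [0, 0, 0]] is strictly upper-triangular, so N³ = 0.
(I + N)¹⁰ = I + 10·N + 45·N² = [[1, −10, −220], [0, 1, 40], [0, 0, 1]].

[[1, −10, −220], [0, 1, 40], [0, 0, 1]]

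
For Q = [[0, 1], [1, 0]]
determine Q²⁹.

Q² = I (check: tr Q = 0 and det Q = -1), so Q²⁹ = Q since 29 is odd.

[[0, 1], [1, 0]]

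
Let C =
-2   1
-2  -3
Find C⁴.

[[-46, -45], [90, -1]]

C² = [[2, -5], [10, 7]]
C³ = [[6, 17], [-34, -11]]
C⁴ = [[-46, -45], [90, -1]]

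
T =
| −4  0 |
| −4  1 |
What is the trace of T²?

17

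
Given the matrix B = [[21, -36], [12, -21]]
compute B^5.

tr B = 0 and det B = -9, so the characteristic polynomial is λ² − (0)λ + (-9) with roots -3 and 3.
Eigenvectors give P = [[-3, -2], [-2, -1]] with P⁻¹ = [[1, -2], [-2, 3]], and B = P·diag(-3, 3)·P⁻¹.
Then B^5 = P·diag(-243, 243)·P⁻¹ = [[729, -486], [486, -243]] · [[1, -2], [-2, 3]] = [[1701, -2916], [972, -1701]].

[[1701, -2916], [972, -1701]]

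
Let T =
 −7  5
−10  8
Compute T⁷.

tr T = 1 and det T = −6, so the characteristic polynomial is λ² − (1)λ + (−6) with roots 3 and −2.
Eigenvectors give P = [[−1, 1], [−2, 1]] with P⁻¹ = [[1, −1], [2, −1]], and T = P·diag(3, −2)·P⁻¹.
Then T⁷ = P·diag(2187, −128)·P⁻¹ = [[−2187, −128], [−4374, −128]] · [[1, −1], [2, −1]] = [[−2443, 2315], [−4630, 4502]].

[[−2443, 2315], [−4630, 4502]]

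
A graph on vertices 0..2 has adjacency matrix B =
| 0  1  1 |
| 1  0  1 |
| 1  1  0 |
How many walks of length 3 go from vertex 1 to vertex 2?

3

The number of length-3 walks from vertex 1 to vertex 2 is entry (1,2) of B^3, where B is the adjacency matrix.
B^2 = [[2, 1, 1], [1, 2, 1], [1, 1, 2]]
B^3 = [[2, 3, 3], [3, 2, 3], [3, 3, 2]]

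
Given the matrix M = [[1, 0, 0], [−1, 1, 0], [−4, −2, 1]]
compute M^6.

[[1, 0, 0], [−6, 1, 0], [6, −12, 1]]

M = I + N where N = [[0, 0, 0], [−1, 0, 0], [−4, −2, 0]] is strictly lower-triangular, so N^3 = 0.
(I + N)^6 = I + 6·N + 15·N^2 = [[1, 0, 0], [−6, 1, 0], [6, −12, 1]].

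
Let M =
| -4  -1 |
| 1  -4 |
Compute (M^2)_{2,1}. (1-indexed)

-8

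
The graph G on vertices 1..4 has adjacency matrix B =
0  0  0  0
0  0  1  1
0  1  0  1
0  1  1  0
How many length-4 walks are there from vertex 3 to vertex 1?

The number of length-4 walks from vertex 3 to vertex 1 is entry (3,1) of B⁴, where B is the adjacency matrix.
B² = [[0, 0, 0, 0], [0, 2, 1, 1], [0, 1, 2, 1], [0, 1, 1, 2]]
B³ = [[0, 0, 0, 0], [0, 2, 3, 3], [0, 3, 2, 3], [0, 3, 3, 2]]
B⁴ = [[0, 0, 0, 0], [0, 6, 5, 5], [0, 5, 6, 5], [0, 5, 5, 6]]

0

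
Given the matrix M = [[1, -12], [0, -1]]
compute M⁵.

[[1, -12], [0, -1]]

M² = I (check: tr M = 0 and det M = -1), so M⁵ = M since 5 is odd.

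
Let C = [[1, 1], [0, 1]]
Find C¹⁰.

[[1, 10], [0, 1]]

C = I + N where N = [[0, 1], [0, 0]] is strictly upper-triangular, so N² = 0.
(I + N)¹⁰ = I + 10·N = [[1, 10], [0, 1]].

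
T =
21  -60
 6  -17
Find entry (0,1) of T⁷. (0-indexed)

tr T = 4 and det T = 3, so the characteristic polynomial is λ² − (4)λ + (3) with roots 3 and 1.
Eigenvectors give P = [[-10, 3], [-3, 1]] with P⁻¹ = [[-1, 3], [-3, 10]], and T = P·diag(3, 1)·P⁻¹.
Then T⁷ = P·diag(2187, 1)·P⁻¹ = [[-21870, 3], [-6561, 1]] · [[-1, 3], [-3, 10]] = [[21861, -65580], [6558, -19673]].

-65580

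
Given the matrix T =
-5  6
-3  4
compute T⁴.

tr T = -1 and det T = -2, so the characteristic polynomial is λ² − (-1)λ + (-2) with roots 1 and -2.
Eigenvectors give P = [[1, 2], [1, 1]] with P⁻¹ = [[-1, 2], [1, -1]], and T = P·diag(1, -2)·P⁻¹.
Then T⁴ = P·diag(1, 16)·P⁻¹ = [[1, 32], [1, 16]] · [[-1, 2], [1, -1]] = [[31, -30], [15, -14]].

[[31, -30], [15, -14]]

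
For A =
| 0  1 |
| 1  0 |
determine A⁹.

A² = I (check: tr A = 0 and det A = -1), so A⁹ = A since 9 is odd.

[[0, 1], [1, 0]]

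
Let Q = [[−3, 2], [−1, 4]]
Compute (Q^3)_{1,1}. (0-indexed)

54

Q^2 = [[7, 2], [−1, 14]]
Q^3 = [[−23, 22], [−11, 54]]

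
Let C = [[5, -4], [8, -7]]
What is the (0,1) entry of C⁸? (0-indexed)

tr C = -2 and det C = -3, so the characteristic polynomial is λ² − (-2)λ + (-3) with roots -3 and 1.
Eigenvectors give P = [[-1, 1], [-2, 1]] with P⁻¹ = [[1, -1], [2, -1]], and C = P·diag(-3, 1)·P⁻¹.
Then C⁸ = P·diag(6561, 1)·P⁻¹ = [[-6561, 1], [-13122, 1]] · [[1, -1], [2, -1]] = [[-6559, 6560], [-13120, 13121]].

6560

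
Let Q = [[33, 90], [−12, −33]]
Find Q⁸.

tr Q = 0 and det Q = −9, so the characteristic polynomial is λ² − (0)λ + (−9) with roots 3 and −3.
Eigenvectors give P = [[−3, −5], [1, 2]] with P⁻¹ = [[−2, −5], [1, 3]], and Q = P·diag(3, −3)·P⁻¹.
Then Q⁸ = P·diag(6561, 6561)·P⁻¹ = [[−19683, −32805], [6561, 13122]] · [[−2, −5], [1, 3]] = [[6561, 0], [0, 6561]].

[[6561, 0], [0, 6561]]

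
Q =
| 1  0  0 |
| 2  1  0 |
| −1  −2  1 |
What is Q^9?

[[1, 0, 0], [18, 1, 0], [−153, −18, 1]]

Q = I + N where N = [[0, 0, 0], [2, 0, 0], [−1, −2, 0]] is strictly lower-triangular, so N^3 = 0.
(I + N)^9 = I + 9·N + 36·N^2 = [[1, 0, 0], [18, 1, 0], [−153, −18, 1]].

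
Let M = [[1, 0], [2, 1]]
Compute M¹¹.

M = I + N where N = [[0, 0], [2, 0]] is strictly lower-triangular, so N² = 0.
(I + N)¹¹ = I + 11·N = [[1, 0], [22, 1]].

[[1, 0], [22, 1]]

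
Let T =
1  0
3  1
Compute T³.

[[1, 0], [9, 1]]

T = I + N where N = [[0, 0], [3, 0]] is strictly lower-triangular, so N² = 0.
(I + N)³ = I + 3·N = [[1, 0], [9, 1]].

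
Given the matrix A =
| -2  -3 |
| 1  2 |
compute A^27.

A² = I (check: tr A = 0 and det A = -1), so A^27 = A since 27 is odd.

[[-2, -3], [1, 2]]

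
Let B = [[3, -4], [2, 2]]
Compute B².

[[1, -20], [10, -4]]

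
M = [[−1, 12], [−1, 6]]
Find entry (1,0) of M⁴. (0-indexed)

−65

tr M = 5 and det M = 6, so the characteristic polynomial is λ² − (5)λ + (6) with roots 3 and 2.
Eigenvectors give P = [[3, 4], [1, 1]] with P⁻¹ = [[−1, 4], [1, −3]], and M = P·diag(3, 2)·P⁻¹.
Then M⁴ = P·diag(81, 16)·P⁻¹ = [[243, 64], [81, 16]] · [[−1, 4], [1, −3]] = [[−179, 780], [−65, 276]].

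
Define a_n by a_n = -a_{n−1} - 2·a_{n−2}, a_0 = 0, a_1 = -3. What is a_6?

With companion matrix T = [[-1, -2], [1, 0]], [a_n, a_{n−1}]ᵀ = T·[a_{n−1}, a_{n−2}]ᵀ, so [a_6, a_5]ᵀ = T^5·[a_1, a_0]ᵀ.
T^5 = [[-5, 2], [-1, -6]], giving [a_6, a_5]ᵀ = [[15], [3]].

15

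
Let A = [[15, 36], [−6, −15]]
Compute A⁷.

[[10935, 26244], [−4374, −10935]]

tr A = 0 and det A = −9, so the characteristic polynomial is λ² − (0)λ + (−9) with roots −3 and 3.
Eigenvectors give P = [[−2, 3], [1, −1]] with P⁻¹ = [[1, 3], [1, 2]], and A = P·diag(−3, 3)·P⁻¹.
Then A⁷ = P·diag(−2187, 2187)·P⁻¹ = [[4374, 6561], [−2187, −2187]] · [[1, 3], [1, 2]] = [[10935, 26244], [−4374, −10935]].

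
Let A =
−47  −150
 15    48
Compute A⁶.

[[−5921, −19950], [1995, 6714]]

tr A = 1 and det A = −6, so the characteristic polynomial is λ² − (1)λ + (−6) with roots −2 and 3.
Eigenvectors give P = [[10, −3], [−3, 1]] with P⁻¹ = [[1, 3], [3, 10]], and A = P·diag(−2, 3)·P⁻¹.
Then A⁶ = P·diag(64, 729)·P⁻¹ = [[640, −2187], [−192, 729]] · [[1, 3], [3, 10]] = [[−5921, −19950], [1995, 6714]].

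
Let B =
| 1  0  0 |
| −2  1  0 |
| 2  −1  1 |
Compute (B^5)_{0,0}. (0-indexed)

B = I + N where N = [[0, 0, 0], [−2, 0, 0], [2, −1, 0]] is strictly lower-triangular, so N^3 = 0.
(I + N)^5 = I + 5·N + 10·N^2 = [[1, 0, 0], [−10, 1, 0], [30, −5, 1]].

1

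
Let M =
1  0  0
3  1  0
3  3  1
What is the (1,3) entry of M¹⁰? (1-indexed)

0

M = I + N where N = [[0, 0, 0], [3, 0, 0], [3, 3, 0]] is strictly lower-triangular, so N³ = 0.
(I + N)¹⁰ = I + 10·N + 45·N² = [[1, 0, 0], [30, 1, 0], [435, 30, 1]].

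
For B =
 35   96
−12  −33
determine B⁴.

tr B = 2 and det B = −3, so the characteristic polynomial is λ² − (2)λ + (−3) with roots −1 and 3.
Eigenvectors give P = [[8, 3], [−3, −1]] with P⁻¹ = [[−1, −3], [3, 8]], and B = P·diag(−1, 3)·P⁻¹.
Then B⁴ = P·diag(1, 81)·P⁻¹ = [[8, 243], [−3, −81]] · [[−1, −3], [3, 8]] = [[721, 1920], [−240, −639]].

[[721, 1920], [−240, −639]]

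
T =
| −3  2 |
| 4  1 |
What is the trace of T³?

−74

T² = [[17, −4], [−8, 9]]
T³ = [[−67, 30], [60, −7]]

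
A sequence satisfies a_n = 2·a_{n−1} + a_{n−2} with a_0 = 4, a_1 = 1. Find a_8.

1084

With companion matrix Q = [[2, 1], [1, 0]], [a_n, a_{n−1}]ᵀ = Q·[a_{n−1}, a_{n−2}]ᵀ, so [a_8, a_7]ᵀ = Q⁷·[a_1, a_0]ᵀ.
Q⁷ = [[408, 169], [169, 70]], giving [a_8, a_7]ᵀ = [[1084], [449]].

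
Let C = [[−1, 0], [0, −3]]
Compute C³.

[[−1, 0], [0, −27]]

C² = [[1, 0], [0, 9]]
C³ = [[−1, 0], [0, −27]]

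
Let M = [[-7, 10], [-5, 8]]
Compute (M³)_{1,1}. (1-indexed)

tr M = 1 and det M = -6, so the characteristic polynomial is λ² − (1)λ + (-6) with roots 3 and -2.
Eigenvectors give P = [[-1, -2], [-1, -1]] with P⁻¹ = [[1, -2], [-1, 1]], and M = P·diag(3, -2)·P⁻¹.
Then M³ = P·diag(27, -8)·P⁻¹ = [[-27, 16], [-27, 8]] · [[1, -2], [-1, 1]] = [[-43, 70], [-35, 62]].

-43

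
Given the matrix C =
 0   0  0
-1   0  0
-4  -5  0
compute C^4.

C is strictly triangular, hence nilpotent: C^3 = 0, so C^4 = 0.

[[0, 0, 0], [0, 0, 0], [0, 0, 0]]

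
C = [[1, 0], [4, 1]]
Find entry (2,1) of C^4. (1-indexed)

16

C = I + N where N = [[0, 0], [4, 0]] is strictly lower-triangular, so N^2 = 0.
(I + N)^4 = I + 4·N = [[1, 0], [16, 1]].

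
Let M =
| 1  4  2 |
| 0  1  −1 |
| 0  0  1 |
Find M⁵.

[[1, 20, −30], [0, 1, −5], [0, 0, 1]]

M = I + N where N = [[0, 4, 2], [0, 0, −1], [0, 0, 0]] is strictly upper-triangular, so N³ = 0.
(I + N)⁵ = I + 5·N + 10·N² = [[1, 20, −30], [0, 1, −5], [0, 0, 1]].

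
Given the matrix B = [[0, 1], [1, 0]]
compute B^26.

[[1, 0], [0, 1]]

B² = I (check: tr B = 0 and det B = -1), so B^26 = I since 26 is even.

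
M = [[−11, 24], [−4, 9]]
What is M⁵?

tr M = −2 and det M = −3, so the characteristic polynomial is λ² − (−2)λ + (−3) with roots −3 and 1.
Eigenvectors give P = [[3, 2], [1, 1]] with P⁻¹ = [[1, −2], [−1, 3]], and M = P·diag(−3, 1)·P⁻¹.
Then M⁵ = P·diag(−243, 1)·P⁻¹ = [[−729, 2], [−243, 1]] · [[1, −2], [−1, 3]] = [[−731, 1464], [−244, 489]].

[[−731, 1464], [−244, 489]]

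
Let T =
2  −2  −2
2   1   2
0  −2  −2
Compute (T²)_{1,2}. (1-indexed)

−2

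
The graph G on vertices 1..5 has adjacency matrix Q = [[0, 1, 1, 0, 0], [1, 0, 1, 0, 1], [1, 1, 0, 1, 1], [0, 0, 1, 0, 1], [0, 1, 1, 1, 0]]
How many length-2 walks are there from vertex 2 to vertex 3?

The number of length-2 walks from vertex 2 to vertex 3 is entry (2,3) of Q^2, where Q is the adjacency matrix.
Q^2 = [[2, 1, 1, 1, 2], [1, 3, 2, 2, 1], [1, 2, 4, 1, 2], [1, 2, 1, 2, 1], [2, 1, 2, 1, 3]]

2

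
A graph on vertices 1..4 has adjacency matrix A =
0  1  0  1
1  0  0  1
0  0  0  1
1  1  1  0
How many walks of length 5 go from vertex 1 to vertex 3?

The number of length-5 walks from vertex 1 to vertex 3 is entry (1,3) of A⁵, where A is the adjacency matrix.
A² = [[2, 1, 1, 1], [1, 2, 1, 1], [1, 1, 1, 0], [1, 1, 0, 3]]
A³ = [[2, 3, 1, 4], [3, 2, 1, 4], [1, 1, 0, 3], [4, 4, 3, 2]]
A⁴ = [[7, 6, 4, 6], [6, 7, 4, 6], [4, 4, 3, 2], [6, 6, 2, 11]]
A⁵ = [[12, 13, 6, 17], [13, 12, 6, 17], [6, 6, 2, 11], [17, 17, 11, 14]]

6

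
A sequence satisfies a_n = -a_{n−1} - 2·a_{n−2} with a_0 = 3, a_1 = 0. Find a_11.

With companion matrix A = [[-1, -2], [1, 0]], [a_n, a_{n−1}]ᵀ = A·[a_{n−1}, a_{n−2}]ᵀ, so [a_11, a_10]ᵀ = A¹⁰·[a_1, a_0]ᵀ.
A¹⁰ = [[23, -22], [11, 34]], giving [a_11, a_10]ᵀ = [[-66], [102]].

-66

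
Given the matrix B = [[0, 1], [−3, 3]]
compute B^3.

B^2 = [[−3, 3], [−9, 6]]
B^3 = [[−9, 6], [−18, 9]]

[[−9, 6], [−18, 9]]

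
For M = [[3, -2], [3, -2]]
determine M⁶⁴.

[[3, -2], [3, -2]]

M² = M (a projection; rank 1, trace 1), so M⁶⁴ = M.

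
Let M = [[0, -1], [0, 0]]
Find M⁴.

M is strictly triangular, hence nilpotent: M² = 0, so M⁴ = 0.

[[0, 0], [0, 0]]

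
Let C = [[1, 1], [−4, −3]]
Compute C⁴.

C² = [[−3, −2], [8, 5]]
C³ = [[5, 3], [−12, −7]]
C⁴ = [[−7, −4], [16, 9]]

[[−7, −4], [16, 9]]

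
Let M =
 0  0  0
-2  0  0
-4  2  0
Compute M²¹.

[[0, 0, 0], [0, 0, 0], [0, 0, 0]]

M is strictly triangular, hence nilpotent: M³ = 0, so M²¹ = 0.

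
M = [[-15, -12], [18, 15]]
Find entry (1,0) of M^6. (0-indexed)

0

tr M = 0 and det M = -9, so the characteristic polynomial is λ² − (0)λ + (-9) with roots 3 and -3.
Eigenvectors give P = [[-2, -1], [3, 1]] with P⁻¹ = [[1, 1], [-3, -2]], and M = P·diag(3, -3)·P⁻¹.
Then M^6 = P·diag(729, 729)·P⁻¹ = [[-1458, -729], [2187, 729]] · [[1, 1], [-3, -2]] = [[729, 0], [0, 729]].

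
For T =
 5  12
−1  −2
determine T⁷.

tr T = 3 and det T = 2, so the characteristic polynomial is λ² − (3)λ + (2) with roots 2 and 1.
Eigenvectors give P = [[−4, −3], [1, 1]] with P⁻¹ = [[−1, −3], [1, 4]], and T = P·diag(2, 1)·P⁻¹.
Then T⁷ = P·diag(128, 1)·P⁻¹ = [[−512, −3], [128, 1]] · [[−1, −3], [1, 4]] = [[509, 1524], [−127, −380]].

[[509, 1524], [−127, −380]]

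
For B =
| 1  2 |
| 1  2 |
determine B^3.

B^2 = [[3, 6], [3, 6]]
B^3 = [[9, 18], [9, 18]]

[[9, 18], [9, 18]]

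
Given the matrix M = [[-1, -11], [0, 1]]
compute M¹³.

M² = I (check: tr M = 0 and det M = -1), so M¹³ = M since 13 is odd.

[[-1, -11], [0, 1]]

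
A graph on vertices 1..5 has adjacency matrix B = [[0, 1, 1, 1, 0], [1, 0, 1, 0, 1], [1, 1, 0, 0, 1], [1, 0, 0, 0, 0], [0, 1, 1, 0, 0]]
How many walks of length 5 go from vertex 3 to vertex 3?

34

The number of length-5 walks from vertex 3 to vertex 3 is entry (3,3) of B⁵, where B is the adjacency matrix.
B² = [[3, 1, 1, 0, 2], [1, 3, 2, 1, 1], [1, 2, 3, 1, 1], [0, 1, 1, 1, 0], [2, 1, 1, 0, 2]]
B³ = [[2, 6, 6, 3, 2], [6, 4, 5, 1, 5], [6, 5, 4, 1, 5], [3, 1, 1, 0, 2], [2, 5, 5, 2, 2]]
B⁴ = [[15, 10, 10, 2, 12], [10, 16, 15, 6, 9], [10, 15, 16, 6, 9], [2, 6, 6, 3, 2], [12, 9, 9, 2, 10]]
B⁵ = [[22, 37, 37, 15, 20], [37, 34, 35, 10, 31], [37, 35, 34, 10, 31], [15, 10, 10, 2, 12], [20, 31, 31, 12, 18]]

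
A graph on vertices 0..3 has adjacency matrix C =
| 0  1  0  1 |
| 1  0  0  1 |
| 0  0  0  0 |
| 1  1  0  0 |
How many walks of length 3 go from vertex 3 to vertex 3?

The number of length-3 walks from vertex 3 to vertex 3 is entry (3,3) of C³, where C is the adjacency matrix.
C² = [[2, 1, 0, 1], [1, 2, 0, 1], [0, 0, 0, 0], [1, 1, 0, 2]]
C³ = [[2, 3, 0, 3], [3, 2, 0, 3], [0, 0, 0, 0], [3, 3, 0, 2]]

2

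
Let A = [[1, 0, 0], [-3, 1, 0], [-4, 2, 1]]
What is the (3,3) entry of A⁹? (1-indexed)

1

A = I + N where N = [[0, 0, 0], [-3, 0, 0], [-4, 2, 0]] is strictly lower-triangular, so N³ = 0.
(I + N)⁹ = I + 9·N + 36·N² = [[1, 0, 0], [-27, 1, 0], [-252, 18, 1]].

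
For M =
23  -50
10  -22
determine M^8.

tr M = 1 and det M = -6, so the characteristic polynomial is λ² − (1)λ + (-6) with roots -2 and 3.
Eigenvectors give P = [[-2, -5], [-1, -2]] with P⁻¹ = [[2, -5], [-1, 2]], and M = P·diag(-2, 3)·P⁻¹.
Then M^8 = P·diag(256, 6561)·P⁻¹ = [[-512, -32805], [-256, -13122]] · [[2, -5], [-1, 2]] = [[31781, -63050], [12610, -24964]].

[[31781, -63050], [12610, -24964]]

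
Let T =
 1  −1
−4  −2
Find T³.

[[1, −7], [−28, −20]]

T² = [[5, 1], [4, 8]]
T³ = [[1, −7], [−28, −20]]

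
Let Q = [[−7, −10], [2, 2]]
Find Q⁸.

[[31781, 63050], [−12610, −24964]]

tr Q = −5 and det Q = 6, so the characteristic polynomial is λ² − (−5)λ + (6) with roots −2 and −3.
Eigenvectors give P = [[−2, 5], [1, −2]] with P⁻¹ = [[2, 5], [1, 2]], and Q = P·diag(−2, −3)·P⁻¹.
Then Q⁸ = P·diag(256, 6561)·P⁻¹ = [[−512, 32805], [256, −13122]] · [[2, 5], [1, 2]] = [[31781, 63050], [−12610, −24964]].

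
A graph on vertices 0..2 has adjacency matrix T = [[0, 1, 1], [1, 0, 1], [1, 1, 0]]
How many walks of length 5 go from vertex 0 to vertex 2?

The number of length-5 walks from vertex 0 to vertex 2 is entry (0,2) of T^5, where T is the adjacency matrix.
T^2 = [[2, 1, 1], [1, 2, 1], [1, 1, 2]]
T^3 = [[2, 3, 3], [3, 2, 3], [3, 3, 2]]
T^4 = [[6, 5, 5], [5, 6, 5], [5, 5, 6]]
T^5 = [[10, 11, 11], [11, 10, 11], [11, 11, 10]]

11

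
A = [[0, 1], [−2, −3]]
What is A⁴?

tr A = −3 and det A = 2, so the characteristic polynomial is λ² − (−3)λ + (2) with roots −1 and −2.
Eigenvectors give P = [[1, 1], [−1, −2]] with P⁻¹ = [[2, 1], [−1, −1]], and A = P·diag(−1, −2)·P⁻¹.
Then A⁴ = P·diag(1, 16)·P⁻¹ = [[1, 16], [−1, −32]] · [[2, 1], [−1, −1]] = [[−14, −15], [30, 31]].

[[−14, −15], [30, 31]]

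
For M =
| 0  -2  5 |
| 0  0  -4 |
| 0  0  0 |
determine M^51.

M is strictly triangular, hence nilpotent: M^3 = 0, so M^51 = 0.

[[0, 0, 0], [0, 0, 0], [0, 0, 0]]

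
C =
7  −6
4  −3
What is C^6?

tr C = 4 and det C = 3, so the characteristic polynomial is λ² − (4)λ + (3) with roots 3 and 1.
Eigenvectors give P = [[3, 1], [2, 1]] with P⁻¹ = [[1, −1], [−2, 3]], and C = P·diag(3, 1)·P⁻¹.
Then C^6 = P·diag(729, 1)·P⁻¹ = [[2187, 1], [1458, 1]] · [[1, −1], [−2, 3]] = [[2185, −2184], [1456, −1455]].

[[2185, −2184], [1456, −1455]]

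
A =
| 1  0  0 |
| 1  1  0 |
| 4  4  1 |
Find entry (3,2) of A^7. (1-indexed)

A = I + N where N = [[0, 0, 0], [1, 0, 0], [4, 4, 0]] is strictly lower-triangular, so N^3 = 0.
(I + N)^7 = I + 7·N + 21·N^2 = [[1, 0, 0], [7, 1, 0], [112, 28, 1]].

28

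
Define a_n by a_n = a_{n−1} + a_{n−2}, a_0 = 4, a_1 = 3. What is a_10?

With companion matrix C = [[1, 1], [1, 0]], [a_n, a_{n−1}]ᵀ = C·[a_{n−1}, a_{n−2}]ᵀ, so [a_10, a_9]ᵀ = C⁹·[a_1, a_0]ᵀ.
C⁹ = [[55, 34], [34, 21]], giving [a_10, a_9]ᵀ = [[301], [186]].

301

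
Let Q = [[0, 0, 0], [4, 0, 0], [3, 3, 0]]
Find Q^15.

Q is strictly triangular, hence nilpotent: Q^3 = 0, so Q^15 = 0.

[[0, 0, 0], [0, 0, 0], [0, 0, 0]]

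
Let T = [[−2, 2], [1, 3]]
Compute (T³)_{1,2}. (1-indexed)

T² = [[6, 2], [1, 11]]
T³ = [[−10, 18], [9, 35]]

18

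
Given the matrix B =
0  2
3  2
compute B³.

B² = [[6, 4], [6, 10]]
B³ = [[12, 20], [30, 32]]

[[12, 20], [30, 32]]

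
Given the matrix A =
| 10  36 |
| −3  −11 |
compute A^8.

tr A = −1 and det A = −2, so the characteristic polynomial is λ² − (−1)λ + (−2) with roots −2 and 1.
Eigenvectors give P = [[−3, 4], [1, −1]] with P⁻¹ = [[1, 4], [1, 3]], and A = P·diag(−2, 1)·P⁻¹.
Then A^8 = P·diag(256, 1)·P⁻¹ = [[−768, 4], [256, −1]] · [[1, 4], [1, 3]] = [[−764, −3060], [255, 1021]].

[[−764, −3060], [255, 1021]]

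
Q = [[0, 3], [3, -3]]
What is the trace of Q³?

-108

Q² = [[9, -9], [-9, 18]]
Q³ = [[-27, 54], [54, -81]]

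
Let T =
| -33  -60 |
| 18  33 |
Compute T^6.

[[729, 0], [0, 729]]

tr T = 0 and det T = -9, so the characteristic polynomial is λ² − (0)λ + (-9) with roots -3 and 3.
Eigenvectors give P = [[2, 5], [-1, -3]] with P⁻¹ = [[3, 5], [-1, -2]], and T = P·diag(-3, 3)·P⁻¹.
Then T^6 = P·diag(729, 729)·P⁻¹ = [[1458, 3645], [-729, -2187]] · [[3, 5], [-1, -2]] = [[729, 0], [0, 729]].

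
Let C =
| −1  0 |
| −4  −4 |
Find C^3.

[[−1, 0], [−84, −64]]

C^2 = [[1, 0], [20, 16]]
C^3 = [[−1, 0], [−84, −64]]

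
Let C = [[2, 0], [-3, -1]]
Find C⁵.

[[32, 0], [-33, -1]]

tr C = 1 and det C = -2, so the characteristic polynomial is λ² − (1)λ + (-2) with roots -1 and 2.
Eigenvectors give P = [[0, 1], [1, -1]] with P⁻¹ = [[1, 1], [1, 0]], and C = P·diag(-1, 2)·P⁻¹.
Then C⁵ = P·diag(-1, 32)·P⁻¹ = [[0, 32], [-1, -32]] · [[1, 1], [1, 0]] = [[32, 0], [-33, -1]].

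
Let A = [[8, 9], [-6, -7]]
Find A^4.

[[46, 45], [-30, -29]]

tr A = 1 and det A = -2, so the characteristic polynomial is λ² − (1)λ + (-2) with roots 2 and -1.
Eigenvectors give P = [[-3, 1], [2, -1]] with P⁻¹ = [[-1, -1], [-2, -3]], and A = P·diag(2, -1)·P⁻¹.
Then A^4 = P·diag(16, 1)·P⁻¹ = [[-48, 1], [32, -1]] · [[-1, -1], [-2, -3]] = [[46, 45], [-30, -29]].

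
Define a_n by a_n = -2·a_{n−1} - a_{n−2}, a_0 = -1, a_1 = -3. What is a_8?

31

With companion matrix C = [[-2, -1], [1, 0]], [a_n, a_{n−1}]ᵀ = C·[a_{n−1}, a_{n−2}]ᵀ, so [a_8, a_7]ᵀ = C⁷·[a_1, a_0]ᵀ.
C⁷ = [[-8, -7], [7, 6]], giving [a_8, a_7]ᵀ = [[31], [-27]].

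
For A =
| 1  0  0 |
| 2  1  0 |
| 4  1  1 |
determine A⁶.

[[1, 0, 0], [12, 1, 0], [54, 6, 1]]

A = I + N where N = [[0, 0, 0], [2, 0, 0], [4, 1, 0]] is strictly lower-triangular, so N³ = 0.
(I + N)⁶ = I + 6·N + 15·N² = [[1, 0, 0], [12, 1, 0], [54, 6, 1]].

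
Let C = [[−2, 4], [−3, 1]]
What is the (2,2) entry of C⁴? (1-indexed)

C² = [[−8, −4], [3, −11]]
C³ = [[28, −36], [27, 1]]
C⁴ = [[52, 76], [−57, 109]]

109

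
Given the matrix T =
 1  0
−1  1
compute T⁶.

[[1, 0], [−6, 1]]

T = I + N where N = [[0, 0], [−1, 0]] is strictly lower-triangular, so N² = 0.
(I + N)⁶ = I + 6·N = [[1, 0], [−6, 1]].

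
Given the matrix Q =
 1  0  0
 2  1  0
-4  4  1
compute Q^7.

Q = I + N where N = [[0, 0, 0], [2, 0, 0], [-4, 4, 0]] is strictly lower-triangular, so N^3 = 0.
(I + N)^7 = I + 7·N + 21·N^2 = [[1, 0, 0], [14, 1, 0], [140, 28, 1]].

[[1, 0, 0], [14, 1, 0], [140, 28, 1]]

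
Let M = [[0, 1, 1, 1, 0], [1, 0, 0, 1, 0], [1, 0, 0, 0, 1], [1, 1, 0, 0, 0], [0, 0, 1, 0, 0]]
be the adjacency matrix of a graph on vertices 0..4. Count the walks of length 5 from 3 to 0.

18

The number of length-5 walks from vertex 3 to vertex 0 is entry (3,0) of M^5, where M is the adjacency matrix.
M^2 = [[3, 1, 0, 1, 1], [1, 2, 1, 1, 0], [0, 1, 2, 1, 0], [1, 1, 1, 2, 0], [1, 0, 0, 0, 1]]
M^3 = [[2, 4, 4, 4, 0], [4, 2, 1, 3, 1], [4, 1, 0, 1, 2], [4, 3, 1, 2, 1], [0, 1, 2, 1, 0]]
M^4 = [[12, 6, 2, 6, 4], [6, 7, 5, 6, 1], [2, 5, 6, 5, 0], [6, 6, 5, 7, 1], [4, 1, 0, 1, 2]]
M^5 = [[14, 18, 16, 18, 2], [18, 12, 7, 13, 5], [16, 7, 2, 7, 6], [18, 13, 7, 12, 5], [2, 5, 6, 5, 0]]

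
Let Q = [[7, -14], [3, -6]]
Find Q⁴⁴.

[[7, -14], [3, -6]]

Q² = Q (a projection; rank 1, trace 1), so Q⁴⁴ = Q.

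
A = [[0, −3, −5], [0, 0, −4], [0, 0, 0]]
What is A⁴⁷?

A is strictly triangular, hence nilpotent: A³ = 0, so A⁴⁷ = 0.

[[0, 0, 0], [0, 0, 0], [0, 0, 0]]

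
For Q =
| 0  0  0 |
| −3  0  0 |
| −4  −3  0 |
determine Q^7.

Q is strictly triangular, hence nilpotent: Q^3 = 0, so Q^7 = 0.

[[0, 0, 0], [0, 0, 0], [0, 0, 0]]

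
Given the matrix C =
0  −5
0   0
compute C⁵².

C is strictly triangular, hence nilpotent: C² = 0, so C⁵² = 0.

[[0, 0], [0, 0]]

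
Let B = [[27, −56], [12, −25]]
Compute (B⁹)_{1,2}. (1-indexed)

−275576

tr B = 2 and det B = −3, so the characteristic polynomial is λ² − (2)λ + (−3) with roots 3 and −1.
Eigenvectors give P = [[7, 2], [3, 1]] with P⁻¹ = [[1, −2], [−3, 7]], and B = P·diag(3, −1)·P⁻¹.
Then B⁹ = P·diag(19683, −1)·P⁻¹ = [[137781, −2], [59049, −1]] · [[1, −2], [−3, 7]] = [[137787, −275576], [59052, −118105]].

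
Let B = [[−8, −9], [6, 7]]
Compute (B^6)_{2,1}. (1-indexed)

−126

tr B = −1 and det B = −2, so the characteristic polynomial is λ² − (−1)λ + (−2) with roots 1 and −2.
Eigenvectors give P = [[−1, 3], [1, −2]] with P⁻¹ = [[2, 3], [1, 1]], and B = P·diag(1, −2)·P⁻¹.
Then B^6 = P·diag(1, 64)·P⁻¹ = [[−1, 192], [1, −128]] · [[2, 3], [1, 1]] = [[190, 189], [−126, −125]].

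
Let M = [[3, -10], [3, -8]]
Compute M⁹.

tr M = -5 and det M = 6, so the characteristic polynomial is λ² − (-5)λ + (6) with roots -2 and -3.
Eigenvectors give P = [[2, -5], [1, -3]] with P⁻¹ = [[3, -5], [1, -2]], and M = P·diag(-2, -3)·P⁻¹.
Then M⁹ = P·diag(-512, -19683)·P⁻¹ = [[-1024, 98415], [-512, 59049]] · [[3, -5], [1, -2]] = [[95343, -191710], [57513, -115538]].

[[95343, -191710], [57513, -115538]]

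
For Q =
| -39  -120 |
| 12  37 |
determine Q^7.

[[-21879, -65640], [6564, 19693]]

tr Q = -2 and det Q = -3, so the characteristic polynomial is λ² − (-2)λ + (-3) with roots 1 and -3.
Eigenvectors give P = [[-3, 10], [1, -3]] with P⁻¹ = [[3, 10], [1, 3]], and Q = P·diag(1, -3)·P⁻¹.
Then Q^7 = P·diag(1, -2187)·P⁻¹ = [[-3, -21870], [1, 6561]] · [[3, 10], [1, 3]] = [[-21879, -65640], [6564, 19693]].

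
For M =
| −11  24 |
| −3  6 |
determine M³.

tr M = −5 and det M = 6, so the characteristic polynomial is λ² − (−5)λ + (6) with roots −2 and −3.
Eigenvectors give P = [[−8, 3], [−3, 1]] with P⁻¹ = [[1, −3], [3, −8]], and M = P·diag(−2, −3)·P⁻¹.
Then M³ = P·diag(−8, −27)·P⁻¹ = [[64, −81], [24, −27]] · [[1, −3], [3, −8]] = [[−179, 456], [−57, 144]].

[[−179, 456], [−57, 144]]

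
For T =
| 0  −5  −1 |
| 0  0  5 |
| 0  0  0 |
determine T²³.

T is strictly triangular, hence nilpotent: T³ = 0, so T²³ = 0.

[[0, 0, 0], [0, 0, 0], [0, 0, 0]]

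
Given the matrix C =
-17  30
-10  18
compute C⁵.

[[-857, 1650], [-550, 1068]]

tr C = 1 and det C = -6, so the characteristic polynomial is λ² − (1)λ + (-6) with roots 3 and -2.
Eigenvectors give P = [[-3, 2], [-2, 1]] with P⁻¹ = [[1, -2], [2, -3]], and C = P·diag(3, -2)·P⁻¹.
Then C⁵ = P·diag(243, -32)·P⁻¹ = [[-729, -64], [-486, -32]] · [[1, -2], [2, -3]] = [[-857, 1650], [-550, 1068]].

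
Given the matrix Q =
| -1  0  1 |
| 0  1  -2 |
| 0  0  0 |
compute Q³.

[[-1, 0, 1], [0, 1, -2], [0, 0, 0]]

Q² = [[1, 0, -1], [0, 1, -2], [0, 0, 0]]
Q³ = [[-1, 0, 1], [0, 1, -2], [0, 0, 0]]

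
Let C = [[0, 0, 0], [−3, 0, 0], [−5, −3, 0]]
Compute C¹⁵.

C is strictly triangular, hence nilpotent: C³ = 0, so C¹⁵ = 0.

[[0, 0, 0], [0, 0, 0], [0, 0, 0]]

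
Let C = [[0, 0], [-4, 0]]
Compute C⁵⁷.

[[0, 0], [0, 0]]

C is strictly triangular, hence nilpotent: C² = 0, so C⁵⁷ = 0.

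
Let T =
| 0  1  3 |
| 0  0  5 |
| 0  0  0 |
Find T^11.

[[0, 0, 0], [0, 0, 0], [0, 0, 0]]

T is strictly triangular, hence nilpotent: T^3 = 0, so T^11 = 0.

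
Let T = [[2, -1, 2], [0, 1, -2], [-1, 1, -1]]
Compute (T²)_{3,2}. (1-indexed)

1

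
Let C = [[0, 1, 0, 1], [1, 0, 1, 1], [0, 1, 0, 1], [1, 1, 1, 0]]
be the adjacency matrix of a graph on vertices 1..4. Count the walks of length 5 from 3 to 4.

29

The number of length-5 walks from vertex 3 to vertex 4 is entry (3,4) of C⁵, where C is the adjacency matrix.
C² = [[2, 1, 2, 1], [1, 3, 1, 2], [2, 1, 2, 1], [1, 2, 1, 3]]
C³ = [[2, 5, 2, 5], [5, 4, 5, 5], [2, 5, 2, 5], [5, 5, 5, 4]]
C⁴ = [[10, 9, 10, 9], [9, 15, 9, 14], [10, 9, 10, 9], [9, 14, 9, 15]]
C⁵ = [[18, 29, 18, 29], [29, 32, 29, 33], [18, 29, 18, 29], [29, 33, 29, 32]]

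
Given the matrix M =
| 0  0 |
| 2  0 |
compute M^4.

M^2 = [[0, 0], [0, 0]]
M^3 = [[0, 0], [0, 0]]
M^4 = [[0, 0], [0, 0]]

[[0, 0], [0, 0]]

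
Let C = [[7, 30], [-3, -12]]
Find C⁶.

[[-5921, -19950], [1995, 6714]]

tr C = -5 and det C = 6, so the characteristic polynomial is λ² − (-5)λ + (6) with roots -2 and -3.
Eigenvectors give P = [[10, -3], [-3, 1]] with P⁻¹ = [[1, 3], [3, 10]], and C = P·diag(-2, -3)·P⁻¹.
Then C⁶ = P·diag(64, 729)·P⁻¹ = [[640, -2187], [-192, 729]] · [[1, 3], [3, 10]] = [[-5921, -19950], [1995, 6714]].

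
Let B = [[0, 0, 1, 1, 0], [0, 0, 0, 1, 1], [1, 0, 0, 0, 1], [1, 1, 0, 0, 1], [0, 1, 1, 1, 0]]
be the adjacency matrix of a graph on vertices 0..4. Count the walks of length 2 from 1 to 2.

1

The number of length-2 walks from vertex 1 to vertex 2 is entry (1,2) of B^2, where B is the adjacency matrix.
B^2 = [[2, 1, 0, 0, 2], [1, 2, 1, 1, 1], [0, 1, 2, 2, 0], [0, 1, 2, 3, 1], [2, 1, 0, 1, 3]]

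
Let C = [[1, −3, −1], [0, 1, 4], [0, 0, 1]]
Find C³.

[[1, −9, −39], [0, 1, 12], [0, 0, 1]]

C = I + N where N = [[0, −3, −1], [0, 0, 4], [0, 0, 0]] is strictly upper-triangular, so N³ = 0.
(I + N)³ = I + 3·N + 3·N² = [[1, −9, −39], [0, 1, 12], [0, 0, 1]].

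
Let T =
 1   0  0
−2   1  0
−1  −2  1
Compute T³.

T = I + N where N = [[0, 0, 0], [−2, 0, 0], [−1, −2, 0]] is strictly lower-triangular, so N³ = 0.
(I + N)³ = I + 3·N + 3·N² = [[1, 0, 0], [−6, 1, 0], [9, −6, 1]].

[[1, 0, 0], [−6, 1, 0], [9, −6, 1]]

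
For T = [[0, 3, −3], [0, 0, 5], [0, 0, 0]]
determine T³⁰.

[[0, 0, 0], [0, 0, 0], [0, 0, 0]]

T is strictly triangular, hence nilpotent: T³ = 0, so T³⁰ = 0.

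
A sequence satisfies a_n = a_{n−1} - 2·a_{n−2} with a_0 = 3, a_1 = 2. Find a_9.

With companion matrix B = [[1, -2], [1, 0]], [a_n, a_{n−1}]ᵀ = B·[a_{n−1}, a_{n−2}]ᵀ, so [a_9, a_8]ᵀ = B⁸·[a_1, a_0]ᵀ.
B⁸ = [[-17, 6], [-3, -14]], giving [a_9, a_8]ᵀ = [[-16], [-48]].

-16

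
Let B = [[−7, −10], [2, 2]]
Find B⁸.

[[31781, 63050], [−12610, −24964]]

tr B = −5 and det B = 6, so the characteristic polynomial is λ² − (−5)λ + (6) with roots −3 and −2.
Eigenvectors give P = [[5, −2], [−2, 1]] with P⁻¹ = [[1, 2], [2, 5]], and B = P·diag(−3, −2)·P⁻¹.
Then B⁸ = P·diag(6561, 256)·P⁻¹ = [[32805, −512], [−13122, 256]] · [[1, 2], [2, 5]] = [[31781, 63050], [−12610, −24964]].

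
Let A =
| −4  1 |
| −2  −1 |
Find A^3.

tr A = −5 and det A = 6, so the characteristic polynomial is λ² − (−5)λ + (6) with roots −3 and −2.
Eigenvectors give P = [[1, −1], [1, −2]] with P⁻¹ = [[2, −1], [1, −1]], and A = P·diag(−3, −2)·P⁻¹.
Then A^3 = P·diag(−27, −8)·P⁻¹ = [[−27, 8], [−27, 16]] · [[2, −1], [1, −1]] = [[−46, 19], [−38, 11]].

[[−46, 19], [−38, 11]]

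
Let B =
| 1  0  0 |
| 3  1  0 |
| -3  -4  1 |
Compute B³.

B = I + N where N = [[0, 0, 0], [3, 0, 0], [-3, -4, 0]] is strictly lower-triangular, so N³ = 0.
(I + N)³ = I + 3·N + 3·N² = [[1, 0, 0], [9, 1, 0], [-45, -12, 1]].

[[1, 0, 0], [9, 1, 0], [-45, -12, 1]]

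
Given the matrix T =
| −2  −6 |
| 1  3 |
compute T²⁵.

T² = T (a projection; rank 1, trace 1), so T²⁵ = T.

[[−2, −6], [1, 3]]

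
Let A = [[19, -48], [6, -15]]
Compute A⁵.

tr A = 4 and det A = 3, so the characteristic polynomial is λ² − (4)λ + (3) with roots 3 and 1.
Eigenvectors give P = [[3, -8], [1, -3]] with P⁻¹ = [[3, -8], [1, -3]], and A = P·diag(3, 1)·P⁻¹.
Then A⁵ = P·diag(243, 1)·P⁻¹ = [[729, -8], [243, -3]] · [[3, -8], [1, -3]] = [[2179, -5808], [726, -1935]].

[[2179, -5808], [726, -1935]]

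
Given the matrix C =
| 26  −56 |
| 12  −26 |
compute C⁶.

[[64, 0], [0, 64]]

tr C = 0 and det C = −4, so the characteristic polynomial is λ² − (0)λ + (−4) with roots −2 and 2.
Eigenvectors give P = [[−2, −7], [−1, −3]] with P⁻¹ = [[3, −7], [−1, 2]], and C = P·diag(−2, 2)·P⁻¹.
Then C⁶ = P·diag(64, 64)·P⁻¹ = [[−128, −448], [−64, −192]] · [[3, −7], [−1, 2]] = [[64, 0], [0, 64]].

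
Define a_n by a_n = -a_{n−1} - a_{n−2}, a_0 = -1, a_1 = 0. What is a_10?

0

With companion matrix C = [[-1, -1], [1, 0]], [a_n, a_{n−1}]ᵀ = C·[a_{n−1}, a_{n−2}]ᵀ, so [a_10, a_9]ᵀ = C⁹·[a_1, a_0]ᵀ.
C⁹ = [[1, 0], [0, 1]], giving [a_10, a_9]ᵀ = [[0], [-1]].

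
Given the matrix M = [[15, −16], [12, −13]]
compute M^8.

tr M = 2 and det M = −3, so the characteristic polynomial is λ² − (2)λ + (−3) with roots 3 and −1.
Eigenvectors give P = [[4, 1], [3, 1]] with P⁻¹ = [[1, −1], [−3, 4]], and M = P·diag(3, −1)·P⁻¹.
Then M^8 = P·diag(6561, 1)·P⁻¹ = [[26244, 1], [19683, 1]] · [[1, −1], [−3, 4]] = [[26241, −26240], [19680, −19679]].

[[26241, −26240], [19680, −19679]]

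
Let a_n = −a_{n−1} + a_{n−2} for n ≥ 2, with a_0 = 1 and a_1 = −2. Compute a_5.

With companion matrix B = [[−1, 1], [1, 0]], [a_n, a_{n−1}]ᵀ = B·[a_{n−1}, a_{n−2}]ᵀ, so [a_5, a_4]ᵀ = B^4·[a_1, a_0]ᵀ.
B^4 = [[5, −3], [−3, 2]], giving [a_5, a_4]ᵀ = [[−13], [8]].

−13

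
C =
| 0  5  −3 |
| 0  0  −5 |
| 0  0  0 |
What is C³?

[[0, 0, 0], [0, 0, 0], [0, 0, 0]]

C is strictly triangular, hence nilpotent: C³ = 0, so C³ = 0.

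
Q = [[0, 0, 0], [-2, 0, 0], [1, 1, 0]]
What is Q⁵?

Q is strictly triangular, hence nilpotent: Q³ = 0, so Q⁵ = 0.

[[0, 0, 0], [0, 0, 0], [0, 0, 0]]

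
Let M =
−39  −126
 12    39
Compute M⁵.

[[−3159, −10206], [972, 3159]]

tr M = 0 and det M = −9, so the characteristic polynomial is λ² − (0)λ + (−9) with roots −3 and 3.
Eigenvectors give P = [[7, −3], [−2, 1]] with P⁻¹ = [[1, 3], [2, 7]], and M = P·diag(−3, 3)·P⁻¹.
Then M⁵ = P·diag(−243, 243)·P⁻¹ = [[−1701, −729], [486, 243]] · [[1, 3], [2, 7]] = [[−3159, −10206], [972, 3159]].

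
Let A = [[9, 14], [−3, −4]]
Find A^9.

[[134709, 268394], [−57513, −114514]]

tr A = 5 and det A = 6, so the characteristic polynomial is λ² − (5)λ + (6) with roots 2 and 3.
Eigenvectors give P = [[−2, −7], [1, 3]] with P⁻¹ = [[3, 7], [−1, −2]], and A = P·diag(2, 3)·P⁻¹.
Then A^9 = P·diag(512, 19683)·P⁻¹ = [[−1024, −137781], [512, 59049]] · [[3, 7], [−1, −2]] = [[134709, 268394], [−57513, −114514]].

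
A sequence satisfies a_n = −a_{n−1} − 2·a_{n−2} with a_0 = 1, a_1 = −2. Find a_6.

With companion matrix T = [[−1, −2], [1, 0]], [a_n, a_{n−1}]ᵀ = T·[a_{n−1}, a_{n−2}]ᵀ, so [a_6, a_5]ᵀ = T^5·[a_1, a_0]ᵀ.
T^5 = [[−5, 2], [−1, −6]], giving [a_6, a_5]ᵀ = [[12], [−4]].

12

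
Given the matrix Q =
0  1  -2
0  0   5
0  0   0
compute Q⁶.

[[0, 0, 0], [0, 0, 0], [0, 0, 0]]

Q is strictly triangular, hence nilpotent: Q³ = 0, so Q⁶ = 0.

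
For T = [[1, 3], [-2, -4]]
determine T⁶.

tr T = -3 and det T = 2, so the characteristic polynomial is λ² − (-3)λ + (2) with roots -2 and -1.
Eigenvectors give P = [[1, 3], [-1, -2]] with P⁻¹ = [[-2, -3], [1, 1]], and T = P·diag(-2, -1)·P⁻¹.
Then T⁶ = P·diag(64, 1)·P⁻¹ = [[64, 3], [-64, -2]] · [[-2, -3], [1, 1]] = [[-125, -189], [126, 190]].

[[-125, -189], [126, 190]]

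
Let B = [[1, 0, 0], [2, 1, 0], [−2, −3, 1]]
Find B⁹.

B = I + N where N = [[0, 0, 0], [2, 0, 0], [−2, −3, 0]] is strictly lower-triangular, so N³ = 0.
(I + N)⁹ = I + 9·N + 36·N² = [[1, 0, 0], [18, 1, 0], [−234, −27, 1]].

[[1, 0, 0], [18, 1, 0], [−234, −27, 1]]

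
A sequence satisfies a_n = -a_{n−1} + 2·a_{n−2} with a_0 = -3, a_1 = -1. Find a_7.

83

With companion matrix T = [[-1, 2], [1, 0]], [a_n, a_{n−1}]ᵀ = T·[a_{n−1}, a_{n−2}]ᵀ, so [a_7, a_6]ᵀ = T⁶·[a_1, a_0]ᵀ.
T⁶ = [[43, -42], [-21, 22]], giving [a_7, a_6]ᵀ = [[83], [-45]].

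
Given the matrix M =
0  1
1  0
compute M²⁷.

[[0, 1], [1, 0]]

M² = I (check: tr M = 0 and det M = −1), so M²⁷ = M since 27 is odd.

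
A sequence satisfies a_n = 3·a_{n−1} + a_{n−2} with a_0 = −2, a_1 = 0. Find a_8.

−2378

With companion matrix Q = [[3, 1], [1, 0]], [a_n, a_{n−1}]ᵀ = Q·[a_{n−1}, a_{n−2}]ᵀ, so [a_8, a_7]ᵀ = Q^7·[a_1, a_0]ᵀ.
Q^7 = [[3927, 1189], [1189, 360]], giving [a_8, a_7]ᵀ = [[−2378], [−720]].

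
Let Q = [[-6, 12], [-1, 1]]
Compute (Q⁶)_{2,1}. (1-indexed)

665

tr Q = -5 and det Q = 6, so the characteristic polynomial is λ² − (-5)λ + (6) with roots -3 and -2.
Eigenvectors give P = [[-4, 3], [-1, 1]] with P⁻¹ = [[-1, 3], [-1, 4]], and Q = P·diag(-3, -2)·P⁻¹.
Then Q⁶ = P·diag(729, 64)·P⁻¹ = [[-2916, 192], [-729, 64]] · [[-1, 3], [-1, 4]] = [[2724, -7980], [665, -1931]].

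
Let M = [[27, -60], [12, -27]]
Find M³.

[[243, -540], [108, -243]]

tr M = 0 and det M = -9, so the characteristic polynomial is λ² − (0)λ + (-9) with roots -3 and 3.
Eigenvectors give P = [[2, 5], [1, 2]] with P⁻¹ = [[-2, 5], [1, -2]], and M = P·diag(-3, 3)·P⁻¹.
Then M³ = P·diag(-27, 27)·P⁻¹ = [[-54, 135], [-27, 54]] · [[-2, 5], [1, -2]] = [[243, -540], [108, -243]].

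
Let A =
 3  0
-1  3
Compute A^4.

A^2 = [[9, 0], [-6, 9]]
A^3 = [[27, 0], [-27, 27]]
A^4 = [[81, 0], [-108, 81]]

[[81, 0], [-108, 81]]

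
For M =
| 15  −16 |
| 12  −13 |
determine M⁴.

[[321, −320], [240, −239]]

tr M = 2 and det M = −3, so the characteristic polynomial is λ² − (2)λ + (−3) with roots −1 and 3.
Eigenvectors give P = [[1, 4], [1, 3]] with P⁻¹ = [[−3, 4], [1, −1]], and M = P·diag(−1, 3)·P⁻¹.
Then M⁴ = P·diag(1, 81)·P⁻¹ = [[1, 324], [1, 243]] · [[−3, 4], [1, −1]] = [[321, −320], [240, −239]].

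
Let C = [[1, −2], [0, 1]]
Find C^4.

[[1, −8], [0, 1]]

C = I + N where N = [[0, −2], [0, 0]] is strictly upper-triangular, so N^2 = 0.
(I + N)^4 = I + 4·N = [[1, −8], [0, 1]].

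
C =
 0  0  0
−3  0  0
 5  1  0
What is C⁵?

C is strictly triangular, hence nilpotent: C³ = 0, so C⁵ = 0.

[[0, 0, 0], [0, 0, 0], [0, 0, 0]]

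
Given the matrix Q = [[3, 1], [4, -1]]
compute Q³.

Q² = [[13, 2], [8, 5]]
Q³ = [[47, 11], [44, 3]]

[[47, 11], [44, 3]]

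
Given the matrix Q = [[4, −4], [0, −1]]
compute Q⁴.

[[256, −204], [0, 1]]

Q² = [[16, −12], [0, 1]]
Q³ = [[64, −52], [0, −1]]
Q⁴ = [[256, −204], [0, 1]]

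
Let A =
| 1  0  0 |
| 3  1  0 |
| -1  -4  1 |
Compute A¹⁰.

A = I + N where N = [[0, 0, 0], [3, 0, 0], [-1, -4, 0]] is strictly lower-triangular, so N³ = 0.
(I + N)¹⁰ = I + 10·N + 45·N² = [[1, 0, 0], [30, 1, 0], [-550, -40, 1]].

[[1, 0, 0], [30, 1, 0], [-550, -40, 1]]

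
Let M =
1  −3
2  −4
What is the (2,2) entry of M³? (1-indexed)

−22

tr M = −3 and det M = 2, so the characteristic polynomial is λ² − (−3)λ + (2) with roots −2 and −1.
Eigenvectors give P = [[1, 3], [1, 2]] with P⁻¹ = [[−2, 3], [1, −1]], and M = P·diag(−2, −1)·P⁻¹.
Then M³ = P·diag(−8, −1)·P⁻¹ = [[−8, −3], [−8, −2]] · [[−2, 3], [1, −1]] = [[13, −21], [14, −22]].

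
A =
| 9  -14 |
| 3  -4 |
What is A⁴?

tr A = 5 and det A = 6, so the characteristic polynomial is λ² − (5)λ + (6) with roots 2 and 3.
Eigenvectors give P = [[2, -7], [1, -3]] with P⁻¹ = [[-3, 7], [-1, 2]], and A = P·diag(2, 3)·P⁻¹.
Then A⁴ = P·diag(16, 81)·P⁻¹ = [[32, -567], [16, -243]] · [[-3, 7], [-1, 2]] = [[471, -910], [195, -374]].

[[471, -910], [195, -374]]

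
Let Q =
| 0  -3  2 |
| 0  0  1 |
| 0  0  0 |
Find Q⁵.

Q is strictly triangular, hence nilpotent: Q³ = 0, so Q⁵ = 0.

[[0, 0, 0], [0, 0, 0], [0, 0, 0]]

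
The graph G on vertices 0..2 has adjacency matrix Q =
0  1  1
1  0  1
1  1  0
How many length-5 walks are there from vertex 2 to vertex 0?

11

The number of length-5 walks from vertex 2 to vertex 0 is entry (2,0) of Q⁵, where Q is the adjacency matrix.
Q² = [[2, 1, 1], [1, 2, 1], [1, 1, 2]]
Q³ = [[2, 3, 3], [3, 2, 3], [3, 3, 2]]
Q⁴ = [[6, 5, 5], [5, 6, 5], [5, 5, 6]]
Q⁵ = [[10, 11, 11], [11, 10, 11], [11, 11, 10]]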